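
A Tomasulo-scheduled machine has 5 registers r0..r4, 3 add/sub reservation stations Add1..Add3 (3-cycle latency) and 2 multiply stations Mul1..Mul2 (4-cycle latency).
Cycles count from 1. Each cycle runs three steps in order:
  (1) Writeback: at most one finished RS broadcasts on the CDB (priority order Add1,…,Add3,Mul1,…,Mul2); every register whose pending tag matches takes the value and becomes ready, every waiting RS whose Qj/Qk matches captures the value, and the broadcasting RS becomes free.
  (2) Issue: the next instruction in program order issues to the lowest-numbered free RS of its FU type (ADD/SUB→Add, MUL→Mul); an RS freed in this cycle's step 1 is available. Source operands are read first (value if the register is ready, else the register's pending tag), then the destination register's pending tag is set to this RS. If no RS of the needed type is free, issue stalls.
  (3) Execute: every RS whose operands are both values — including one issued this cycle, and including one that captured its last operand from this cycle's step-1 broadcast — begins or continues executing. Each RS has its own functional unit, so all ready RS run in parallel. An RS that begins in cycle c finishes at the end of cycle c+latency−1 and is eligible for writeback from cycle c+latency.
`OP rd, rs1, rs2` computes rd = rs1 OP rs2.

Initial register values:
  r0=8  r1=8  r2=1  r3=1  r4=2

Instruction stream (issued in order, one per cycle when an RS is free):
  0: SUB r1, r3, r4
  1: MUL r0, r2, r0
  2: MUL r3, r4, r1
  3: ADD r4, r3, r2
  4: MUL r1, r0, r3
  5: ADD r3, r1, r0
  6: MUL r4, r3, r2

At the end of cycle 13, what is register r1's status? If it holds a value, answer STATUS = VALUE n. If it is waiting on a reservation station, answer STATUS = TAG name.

STATUS = VALUE -16

c1: issue SUB r1<-Add1 | r0:8,r1:Add1,r2:1,r3:1,r4:2
c2: issue MUL r0<-Mul1 | r0:Mul1,r1:Add1,r2:1,r3:1,r4:2
c3: issue MUL r3<-Mul2 | r0:Mul1,r1:Add1,r2:1,r3:Mul2,r4:2
c4: CDB Add1=-1; issue ADD r4<-Add1 | r0:Mul1,r1:-1,r2:1,r3:Mul2,r4:Add1
c5: stall | r0:Mul1,r1:-1,r2:1,r3:Mul2,r4:Add1
c6: CDB Mul1=8; issue MUL r1<-Mul1 | r0:8,r1:Mul1,r2:1,r3:Mul2,r4:Add1
c7: issue ADD r3<-Add2 | r0:8,r1:Mul1,r2:1,r3:Add2,r4:Add1
c8: CDB Mul2=-2; issue MUL r4<-Mul2 | r0:8,r1:Mul1,r2:1,r3:Add2,r4:Mul2
c9: - | r0:8,r1:Mul1,r2:1,r3:Add2,r4:Mul2
c10: - | r0:8,r1:Mul1,r2:1,r3:Add2,r4:Mul2
c11: CDB Add1=-1 | r0:8,r1:Mul1,r2:1,r3:Add2,r4:Mul2
c12: CDB Mul1=-16 | r0:8,r1:-16,r2:1,r3:Add2,r4:Mul2
c13: - | r0:8,r1:-16,r2:1,r3:Add2,r4:Mul2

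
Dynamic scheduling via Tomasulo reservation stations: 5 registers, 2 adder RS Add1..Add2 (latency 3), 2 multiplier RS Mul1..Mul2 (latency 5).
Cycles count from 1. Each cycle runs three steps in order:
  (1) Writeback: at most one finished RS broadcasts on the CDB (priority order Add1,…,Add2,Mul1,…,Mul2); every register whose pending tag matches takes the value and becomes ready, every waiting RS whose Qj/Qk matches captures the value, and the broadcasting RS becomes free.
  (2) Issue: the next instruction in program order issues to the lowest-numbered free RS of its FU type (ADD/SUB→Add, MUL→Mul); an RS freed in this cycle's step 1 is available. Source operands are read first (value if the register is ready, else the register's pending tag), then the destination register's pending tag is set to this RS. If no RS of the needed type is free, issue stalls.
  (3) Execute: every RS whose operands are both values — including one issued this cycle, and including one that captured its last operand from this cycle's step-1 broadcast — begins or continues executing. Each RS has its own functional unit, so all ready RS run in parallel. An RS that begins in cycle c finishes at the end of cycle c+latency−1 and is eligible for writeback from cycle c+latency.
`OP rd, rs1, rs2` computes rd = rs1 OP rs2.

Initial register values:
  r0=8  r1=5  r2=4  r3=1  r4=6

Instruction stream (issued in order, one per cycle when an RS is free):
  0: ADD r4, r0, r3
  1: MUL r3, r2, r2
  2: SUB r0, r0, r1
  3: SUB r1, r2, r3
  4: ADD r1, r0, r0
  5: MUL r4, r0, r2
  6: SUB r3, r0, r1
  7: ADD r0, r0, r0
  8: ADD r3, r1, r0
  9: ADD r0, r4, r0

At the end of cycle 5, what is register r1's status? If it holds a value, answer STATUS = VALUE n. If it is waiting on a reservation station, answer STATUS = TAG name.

cycle 1: issue ADD r4<-Add1 // r0:8,r1:5,r2:4,r3:1,r4:Add1
cycle 2: issue MUL r3<-Mul1 // r0:8,r1:5,r2:4,r3:Mul1,r4:Add1
cycle 3: issue SUB r0<-Add2 // r0:Add2,r1:5,r2:4,r3:Mul1,r4:Add1
cycle 4: CDB Add1=9; issue SUB r1<-Add1 // r0:Add2,r1:Add1,r2:4,r3:Mul1,r4:9
cycle 5: stall // r0:Add2,r1:Add1,r2:4,r3:Mul1,r4:9

STATUS = TAG Add1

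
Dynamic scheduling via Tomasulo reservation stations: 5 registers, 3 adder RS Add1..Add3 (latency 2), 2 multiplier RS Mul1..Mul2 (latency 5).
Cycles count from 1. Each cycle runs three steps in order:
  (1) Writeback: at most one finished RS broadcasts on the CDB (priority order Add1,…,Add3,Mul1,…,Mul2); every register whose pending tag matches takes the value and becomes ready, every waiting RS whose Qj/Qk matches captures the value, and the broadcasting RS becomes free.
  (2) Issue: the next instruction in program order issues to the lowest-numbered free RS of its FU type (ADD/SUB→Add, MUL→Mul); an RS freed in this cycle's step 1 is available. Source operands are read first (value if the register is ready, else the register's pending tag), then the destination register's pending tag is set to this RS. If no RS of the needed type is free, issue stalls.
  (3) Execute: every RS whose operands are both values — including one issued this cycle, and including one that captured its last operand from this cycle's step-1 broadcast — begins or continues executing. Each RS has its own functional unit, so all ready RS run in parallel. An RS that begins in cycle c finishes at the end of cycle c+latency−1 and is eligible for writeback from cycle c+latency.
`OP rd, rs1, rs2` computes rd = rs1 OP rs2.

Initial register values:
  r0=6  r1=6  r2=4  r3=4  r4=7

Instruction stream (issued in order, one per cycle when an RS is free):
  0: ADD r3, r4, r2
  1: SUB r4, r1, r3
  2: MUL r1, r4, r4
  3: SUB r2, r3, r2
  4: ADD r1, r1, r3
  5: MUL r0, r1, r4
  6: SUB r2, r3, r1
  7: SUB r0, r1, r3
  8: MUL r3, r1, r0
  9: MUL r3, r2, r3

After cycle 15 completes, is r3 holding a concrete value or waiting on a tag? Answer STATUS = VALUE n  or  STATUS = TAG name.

STATUS = TAG Mul1

  c1: issue ADD r3<-Add1  regs: r0:6,r1:6,r2:4,r3:Add1,r4:7
  c2: issue SUB r4<-Add2  regs: r0:6,r1:6,r2:4,r3:Add1,r4:Add2
  c3: CDB Add1=11; issue MUL r1<-Mul1  regs: r0:6,r1:Mul1,r2:4,r3:11,r4:Add2
  c4: issue SUB r2<-Add1  regs: r0:6,r1:Mul1,r2:Add1,r3:11,r4:Add2
  c5: CDB Add2=-5; issue ADD r1<-Add2  regs: r0:6,r1:Add2,r2:Add1,r3:11,r4:-5
  c6: CDB Add1=7; issue MUL r0<-Mul2  regs: r0:Mul2,r1:Add2,r2:7,r3:11,r4:-5
  c7: issue SUB r2<-Add1  regs: r0:Mul2,r1:Add2,r2:Add1,r3:11,r4:-5
  c8: issue SUB r0<-Add3  regs: r0:Add3,r1:Add2,r2:Add1,r3:11,r4:-5
  c9: stall  regs: r0:Add3,r1:Add2,r2:Add1,r3:11,r4:-5
  c10: CDB Mul1=25; issue MUL r3<-Mul1  regs: r0:Add3,r1:Add2,r2:Add1,r3:Mul1,r4:-5
  c11: stall  regs: r0:Add3,r1:Add2,r2:Add1,r3:Mul1,r4:-5
  c12: CDB Add2=36; stall  regs: r0:Add3,r1:36,r2:Add1,r3:Mul1,r4:-5
  c13: stall  regs: r0:Add3,r1:36,r2:Add1,r3:Mul1,r4:-5
  c14: CDB Add1=-25; stall  regs: r0:Add3,r1:36,r2:-25,r3:Mul1,r4:-5
  c15: CDB Add3=25; stall  regs: r0:25,r1:36,r2:-25,r3:Mul1,r4:-5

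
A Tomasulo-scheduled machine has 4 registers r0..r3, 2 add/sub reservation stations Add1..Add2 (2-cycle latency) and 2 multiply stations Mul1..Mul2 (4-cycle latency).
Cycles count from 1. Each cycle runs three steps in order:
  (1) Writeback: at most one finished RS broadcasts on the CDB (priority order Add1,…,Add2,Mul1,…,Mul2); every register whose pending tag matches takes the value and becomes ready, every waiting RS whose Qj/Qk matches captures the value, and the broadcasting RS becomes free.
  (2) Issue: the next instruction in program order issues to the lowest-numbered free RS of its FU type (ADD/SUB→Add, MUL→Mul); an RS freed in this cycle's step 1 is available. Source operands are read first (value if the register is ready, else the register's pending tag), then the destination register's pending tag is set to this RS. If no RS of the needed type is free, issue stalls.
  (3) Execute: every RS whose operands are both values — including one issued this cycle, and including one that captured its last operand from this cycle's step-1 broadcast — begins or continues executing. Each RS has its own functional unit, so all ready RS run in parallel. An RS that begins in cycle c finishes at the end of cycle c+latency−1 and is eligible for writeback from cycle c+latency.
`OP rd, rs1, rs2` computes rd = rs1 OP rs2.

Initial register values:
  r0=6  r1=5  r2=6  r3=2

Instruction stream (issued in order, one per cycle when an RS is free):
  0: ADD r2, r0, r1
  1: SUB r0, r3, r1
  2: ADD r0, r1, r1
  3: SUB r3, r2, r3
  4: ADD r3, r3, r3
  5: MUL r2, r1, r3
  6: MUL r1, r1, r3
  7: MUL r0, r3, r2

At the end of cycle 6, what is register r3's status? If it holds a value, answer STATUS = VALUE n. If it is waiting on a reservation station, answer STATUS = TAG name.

  c1: issue ADD r2<-Add1  regs: r0:6,r1:5,r2:Add1,r3:2
  c2: issue SUB r0<-Add2  regs: r0:Add2,r1:5,r2:Add1,r3:2
  c3: CDB Add1=11; issue ADD r0<-Add1  regs: r0:Add1,r1:5,r2:11,r3:2
  c4: CDB Add2=-3; issue SUB r3<-Add2  regs: r0:Add1,r1:5,r2:11,r3:Add2
  c5: CDB Add1=10; issue ADD r3<-Add1  regs: r0:10,r1:5,r2:11,r3:Add1
  c6: CDB Add2=9; issue MUL r2<-Mul1  regs: r0:10,r1:5,r2:Mul1,r3:Add1

STATUS = TAG Add1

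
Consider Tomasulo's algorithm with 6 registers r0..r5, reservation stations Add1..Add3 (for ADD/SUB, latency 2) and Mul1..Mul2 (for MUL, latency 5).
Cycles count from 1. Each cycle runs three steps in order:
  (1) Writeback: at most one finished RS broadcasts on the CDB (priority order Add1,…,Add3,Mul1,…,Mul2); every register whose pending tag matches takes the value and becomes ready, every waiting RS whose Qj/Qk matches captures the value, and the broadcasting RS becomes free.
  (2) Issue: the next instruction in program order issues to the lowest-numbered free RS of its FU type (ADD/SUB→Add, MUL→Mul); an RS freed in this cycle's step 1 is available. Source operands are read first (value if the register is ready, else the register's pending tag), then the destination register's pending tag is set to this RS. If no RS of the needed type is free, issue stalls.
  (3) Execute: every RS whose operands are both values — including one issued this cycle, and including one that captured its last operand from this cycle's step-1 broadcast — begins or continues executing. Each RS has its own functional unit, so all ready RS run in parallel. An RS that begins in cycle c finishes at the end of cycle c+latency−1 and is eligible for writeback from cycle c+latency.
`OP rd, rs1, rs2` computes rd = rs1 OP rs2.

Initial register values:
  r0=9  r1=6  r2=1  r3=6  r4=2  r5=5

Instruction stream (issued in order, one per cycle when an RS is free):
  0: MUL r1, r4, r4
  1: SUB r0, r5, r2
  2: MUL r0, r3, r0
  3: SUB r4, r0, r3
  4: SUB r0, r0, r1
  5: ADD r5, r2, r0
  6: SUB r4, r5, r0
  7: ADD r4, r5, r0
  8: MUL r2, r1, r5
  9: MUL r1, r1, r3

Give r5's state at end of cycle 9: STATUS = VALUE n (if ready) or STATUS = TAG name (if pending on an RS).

STATUS = TAG Add3

  c1: issue MUL r1<-Mul1  regs: r0:9,r1:Mul1,r2:1,r3:6,r4:2,r5:5
  c2: issue SUB r0<-Add1  regs: r0:Add1,r1:Mul1,r2:1,r3:6,r4:2,r5:5
  c3: issue MUL r0<-Mul2  regs: r0:Mul2,r1:Mul1,r2:1,r3:6,r4:2,r5:5
  c4: CDB Add1=4; issue SUB r4<-Add1  regs: r0:Mul2,r1:Mul1,r2:1,r3:6,r4:Add1,r5:5
  c5: issue SUB r0<-Add2  regs: r0:Add2,r1:Mul1,r2:1,r3:6,r4:Add1,r5:5
  c6: CDB Mul1=4; issue ADD r5<-Add3  regs: r0:Add2,r1:4,r2:1,r3:6,r4:Add1,r5:Add3
  c7: stall  regs: r0:Add2,r1:4,r2:1,r3:6,r4:Add1,r5:Add3
  c8: stall  regs: r0:Add2,r1:4,r2:1,r3:6,r4:Add1,r5:Add3
  c9: CDB Mul2=24; stall  regs: r0:Add2,r1:4,r2:1,r3:6,r4:Add1,r5:Add3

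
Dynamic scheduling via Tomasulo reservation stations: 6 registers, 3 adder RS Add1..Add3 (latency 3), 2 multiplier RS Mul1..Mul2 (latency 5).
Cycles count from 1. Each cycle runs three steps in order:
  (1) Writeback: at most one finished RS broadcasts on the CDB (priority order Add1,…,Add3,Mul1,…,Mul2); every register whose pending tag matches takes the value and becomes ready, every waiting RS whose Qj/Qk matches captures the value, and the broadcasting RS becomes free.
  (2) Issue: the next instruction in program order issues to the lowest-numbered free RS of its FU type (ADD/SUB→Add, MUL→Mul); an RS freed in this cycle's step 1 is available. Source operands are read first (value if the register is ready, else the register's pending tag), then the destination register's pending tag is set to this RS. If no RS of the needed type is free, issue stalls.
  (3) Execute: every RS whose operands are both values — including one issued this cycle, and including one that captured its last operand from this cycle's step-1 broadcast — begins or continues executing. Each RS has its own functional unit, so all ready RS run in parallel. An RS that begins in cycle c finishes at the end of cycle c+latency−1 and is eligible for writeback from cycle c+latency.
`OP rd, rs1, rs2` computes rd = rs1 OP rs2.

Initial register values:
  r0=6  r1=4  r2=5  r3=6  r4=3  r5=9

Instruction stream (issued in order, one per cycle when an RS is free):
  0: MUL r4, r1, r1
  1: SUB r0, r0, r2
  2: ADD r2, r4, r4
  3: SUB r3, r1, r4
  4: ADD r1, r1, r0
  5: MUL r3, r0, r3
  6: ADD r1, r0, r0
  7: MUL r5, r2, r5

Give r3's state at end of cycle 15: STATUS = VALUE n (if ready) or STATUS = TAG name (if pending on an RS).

c1: issue MUL r4<-Mul1 | r0:6,r1:4,r2:5,r3:6,r4:Mul1,r5:9
c2: issue SUB r0<-Add1 | r0:Add1,r1:4,r2:5,r3:6,r4:Mul1,r5:9
c3: issue ADD r2<-Add2 | r0:Add1,r1:4,r2:Add2,r3:6,r4:Mul1,r5:9
c4: issue SUB r3<-Add3 | r0:Add1,r1:4,r2:Add2,r3:Add3,r4:Mul1,r5:9
c5: CDB Add1=1; issue ADD r1<-Add1 | r0:1,r1:Add1,r2:Add2,r3:Add3,r4:Mul1,r5:9
c6: CDB Mul1=16; issue MUL r3<-Mul1 | r0:1,r1:Add1,r2:Add2,r3:Mul1,r4:16,r5:9
c7: stall | r0:1,r1:Add1,r2:Add2,r3:Mul1,r4:16,r5:9
c8: CDB Add1=5; issue ADD r1<-Add1 | r0:1,r1:Add1,r2:Add2,r3:Mul1,r4:16,r5:9
c9: CDB Add2=32; issue MUL r5<-Mul2 | r0:1,r1:Add1,r2:32,r3:Mul1,r4:16,r5:Mul2
c10: CDB Add3=-12 | r0:1,r1:Add1,r2:32,r3:Mul1,r4:16,r5:Mul2
c11: CDB Add1=2 | r0:1,r1:2,r2:32,r3:Mul1,r4:16,r5:Mul2
c12: - | r0:1,r1:2,r2:32,r3:Mul1,r4:16,r5:Mul2
c13: - | r0:1,r1:2,r2:32,r3:Mul1,r4:16,r5:Mul2
c14: CDB Mul2=288 | r0:1,r1:2,r2:32,r3:Mul1,r4:16,r5:288
c15: CDB Mul1=-12 | r0:1,r1:2,r2:32,r3:-12,r4:16,r5:288

STATUS = VALUE -12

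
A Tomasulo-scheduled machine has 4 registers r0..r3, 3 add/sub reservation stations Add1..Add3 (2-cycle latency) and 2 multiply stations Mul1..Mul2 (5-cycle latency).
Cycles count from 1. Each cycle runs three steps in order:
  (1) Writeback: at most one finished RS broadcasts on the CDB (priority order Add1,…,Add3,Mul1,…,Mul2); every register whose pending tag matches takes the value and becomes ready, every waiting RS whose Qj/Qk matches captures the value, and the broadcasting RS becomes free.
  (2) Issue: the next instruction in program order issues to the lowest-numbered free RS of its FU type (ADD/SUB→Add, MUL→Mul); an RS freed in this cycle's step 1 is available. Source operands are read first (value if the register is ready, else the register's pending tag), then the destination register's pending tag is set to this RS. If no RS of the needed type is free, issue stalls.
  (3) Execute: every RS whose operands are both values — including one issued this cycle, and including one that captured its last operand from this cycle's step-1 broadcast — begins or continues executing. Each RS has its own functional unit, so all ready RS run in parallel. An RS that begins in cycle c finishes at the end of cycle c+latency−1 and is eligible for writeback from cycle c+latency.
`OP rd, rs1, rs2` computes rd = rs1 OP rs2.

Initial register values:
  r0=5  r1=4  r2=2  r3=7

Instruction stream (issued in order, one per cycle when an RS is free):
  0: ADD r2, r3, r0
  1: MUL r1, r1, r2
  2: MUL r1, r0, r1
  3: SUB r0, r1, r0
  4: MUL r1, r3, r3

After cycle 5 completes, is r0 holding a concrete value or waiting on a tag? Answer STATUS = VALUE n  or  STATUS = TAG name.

c1: issue ADD r2<-Add1 | r0:5,r1:4,r2:Add1,r3:7
c2: issue MUL r1<-Mul1 | r0:5,r1:Mul1,r2:Add1,r3:7
c3: CDB Add1=12; issue MUL r1<-Mul2 | r0:5,r1:Mul2,r2:12,r3:7
c4: issue SUB r0<-Add1 | r0:Add1,r1:Mul2,r2:12,r3:7
c5: stall | r0:Add1,r1:Mul2,r2:12,r3:7

STATUS = TAG Add1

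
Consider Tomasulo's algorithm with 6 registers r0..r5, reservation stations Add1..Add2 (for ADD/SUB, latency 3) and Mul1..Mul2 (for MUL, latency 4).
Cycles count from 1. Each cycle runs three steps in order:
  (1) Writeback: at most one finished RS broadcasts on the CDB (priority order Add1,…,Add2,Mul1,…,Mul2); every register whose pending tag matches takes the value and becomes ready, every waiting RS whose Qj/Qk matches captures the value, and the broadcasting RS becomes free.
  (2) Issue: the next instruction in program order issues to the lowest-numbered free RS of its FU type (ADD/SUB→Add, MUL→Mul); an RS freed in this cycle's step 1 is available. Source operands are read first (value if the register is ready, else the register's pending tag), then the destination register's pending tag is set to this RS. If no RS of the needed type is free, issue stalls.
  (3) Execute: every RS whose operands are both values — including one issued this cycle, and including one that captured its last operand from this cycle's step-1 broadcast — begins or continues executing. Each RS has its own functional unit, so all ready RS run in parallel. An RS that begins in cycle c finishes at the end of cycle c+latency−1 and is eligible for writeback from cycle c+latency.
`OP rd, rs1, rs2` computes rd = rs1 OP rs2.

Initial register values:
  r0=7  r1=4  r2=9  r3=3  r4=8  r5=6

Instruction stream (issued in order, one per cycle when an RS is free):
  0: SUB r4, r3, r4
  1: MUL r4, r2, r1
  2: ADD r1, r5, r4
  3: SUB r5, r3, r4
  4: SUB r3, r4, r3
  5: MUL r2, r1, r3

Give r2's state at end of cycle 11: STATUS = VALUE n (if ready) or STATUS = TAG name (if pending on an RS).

c1: issue SUB r4<-Add1 | r0:7,r1:4,r2:9,r3:3,r4:Add1,r5:6
c2: issue MUL r4<-Mul1 | r0:7,r1:4,r2:9,r3:3,r4:Mul1,r5:6
c3: issue ADD r1<-Add2 | r0:7,r1:Add2,r2:9,r3:3,r4:Mul1,r5:6
c4: CDB Add1=-5; issue SUB r5<-Add1 | r0:7,r1:Add2,r2:9,r3:3,r4:Mul1,r5:Add1
c5: stall | r0:7,r1:Add2,r2:9,r3:3,r4:Mul1,r5:Add1
c6: CDB Mul1=36; stall | r0:7,r1:Add2,r2:9,r3:3,r4:36,r5:Add1
c7: stall | r0:7,r1:Add2,r2:9,r3:3,r4:36,r5:Add1
c8: stall | r0:7,r1:Add2,r2:9,r3:3,r4:36,r5:Add1
c9: CDB Add1=-33; issue SUB r3<-Add1 | r0:7,r1:Add2,r2:9,r3:Add1,r4:36,r5:-33
c10: CDB Add2=42; issue MUL r2<-Mul1 | r0:7,r1:42,r2:Mul1,r3:Add1,r4:36,r5:-33
c11: - | r0:7,r1:42,r2:Mul1,r3:Add1,r4:36,r5:-33

STATUS = TAG Mul1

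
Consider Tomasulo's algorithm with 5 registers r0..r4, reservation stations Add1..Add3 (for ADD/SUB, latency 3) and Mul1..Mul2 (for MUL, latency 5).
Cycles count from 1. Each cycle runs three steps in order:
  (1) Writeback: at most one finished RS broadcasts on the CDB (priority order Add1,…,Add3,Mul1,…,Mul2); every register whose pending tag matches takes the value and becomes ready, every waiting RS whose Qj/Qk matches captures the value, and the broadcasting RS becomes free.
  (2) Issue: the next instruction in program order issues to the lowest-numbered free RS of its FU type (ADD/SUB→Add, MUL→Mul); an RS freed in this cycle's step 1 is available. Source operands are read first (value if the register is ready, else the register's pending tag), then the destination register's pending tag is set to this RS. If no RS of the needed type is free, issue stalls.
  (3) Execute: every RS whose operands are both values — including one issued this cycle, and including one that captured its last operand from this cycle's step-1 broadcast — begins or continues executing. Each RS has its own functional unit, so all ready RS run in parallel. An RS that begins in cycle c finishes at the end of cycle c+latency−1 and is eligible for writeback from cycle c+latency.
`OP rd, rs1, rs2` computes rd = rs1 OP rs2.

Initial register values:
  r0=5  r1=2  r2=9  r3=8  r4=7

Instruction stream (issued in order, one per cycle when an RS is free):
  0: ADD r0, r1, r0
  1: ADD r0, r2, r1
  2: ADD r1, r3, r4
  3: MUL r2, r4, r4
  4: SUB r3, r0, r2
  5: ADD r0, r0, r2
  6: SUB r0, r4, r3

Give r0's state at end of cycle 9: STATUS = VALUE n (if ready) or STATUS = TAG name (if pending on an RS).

c1: issue ADD r0<-Add1 | r0:Add1,r1:2,r2:9,r3:8,r4:7
c2: issue ADD r0<-Add2 | r0:Add2,r1:2,r2:9,r3:8,r4:7
c3: issue ADD r1<-Add3 | r0:Add2,r1:Add3,r2:9,r3:8,r4:7
c4: CDB Add1=7; issue MUL r2<-Mul1 | r0:Add2,r1:Add3,r2:Mul1,r3:8,r4:7
c5: CDB Add2=11; issue SUB r3<-Add1 | r0:11,r1:Add3,r2:Mul1,r3:Add1,r4:7
c6: CDB Add3=15; issue ADD r0<-Add2 | r0:Add2,r1:15,r2:Mul1,r3:Add1,r4:7
c7: issue SUB r0<-Add3 | r0:Add3,r1:15,r2:Mul1,r3:Add1,r4:7
c8: - | r0:Add3,r1:15,r2:Mul1,r3:Add1,r4:7
c9: CDB Mul1=49 | r0:Add3,r1:15,r2:49,r3:Add1,r4:7

STATUS = TAG Add3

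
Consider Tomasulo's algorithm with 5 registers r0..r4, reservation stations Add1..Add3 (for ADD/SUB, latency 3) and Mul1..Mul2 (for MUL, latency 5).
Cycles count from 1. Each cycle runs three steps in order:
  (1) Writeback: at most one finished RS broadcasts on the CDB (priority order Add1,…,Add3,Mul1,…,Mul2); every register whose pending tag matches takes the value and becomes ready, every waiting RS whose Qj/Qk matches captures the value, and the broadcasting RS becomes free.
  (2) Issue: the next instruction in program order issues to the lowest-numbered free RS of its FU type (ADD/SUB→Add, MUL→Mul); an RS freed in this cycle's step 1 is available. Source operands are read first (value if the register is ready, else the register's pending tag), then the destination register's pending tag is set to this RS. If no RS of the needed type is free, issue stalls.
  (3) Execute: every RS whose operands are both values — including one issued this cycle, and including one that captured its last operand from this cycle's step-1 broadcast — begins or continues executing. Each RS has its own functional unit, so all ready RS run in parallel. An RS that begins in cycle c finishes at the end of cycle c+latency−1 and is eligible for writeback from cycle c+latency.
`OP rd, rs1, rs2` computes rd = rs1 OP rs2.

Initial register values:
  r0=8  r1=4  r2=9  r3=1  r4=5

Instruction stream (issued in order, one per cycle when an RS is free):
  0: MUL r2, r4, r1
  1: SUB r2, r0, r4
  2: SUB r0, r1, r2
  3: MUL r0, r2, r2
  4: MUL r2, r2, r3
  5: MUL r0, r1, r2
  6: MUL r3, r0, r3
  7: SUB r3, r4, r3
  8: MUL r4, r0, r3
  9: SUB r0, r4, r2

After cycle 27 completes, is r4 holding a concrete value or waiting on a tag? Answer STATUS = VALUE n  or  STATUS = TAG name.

STATUS = TAG Mul2

c1: issue MUL r2<-Mul1 | r0:8,r1:4,r2:Mul1,r3:1,r4:5
c2: issue SUB r2<-Add1 | r0:8,r1:4,r2:Add1,r3:1,r4:5
c3: issue SUB r0<-Add2 | r0:Add2,r1:4,r2:Add1,r3:1,r4:5
c4: issue MUL r0<-Mul2 | r0:Mul2,r1:4,r2:Add1,r3:1,r4:5
c5: CDB Add1=3; stall | r0:Mul2,r1:4,r2:3,r3:1,r4:5
c6: CDB Mul1=20; issue MUL r2<-Mul1 | r0:Mul2,r1:4,r2:Mul1,r3:1,r4:5
c7: stall | r0:Mul2,r1:4,r2:Mul1,r3:1,r4:5
c8: CDB Add2=1; stall | r0:Mul2,r1:4,r2:Mul1,r3:1,r4:5
c9: stall | r0:Mul2,r1:4,r2:Mul1,r3:1,r4:5
c10: CDB Mul2=9; issue MUL r0<-Mul2 | r0:Mul2,r1:4,r2:Mul1,r3:1,r4:5
c11: CDB Mul1=3; issue MUL r3<-Mul1 | r0:Mul2,r1:4,r2:3,r3:Mul1,r4:5
c12: issue SUB r3<-Add1 | r0:Mul2,r1:4,r2:3,r3:Add1,r4:5
c13: stall | r0:Mul2,r1:4,r2:3,r3:Add1,r4:5
c14: stall | r0:Mul2,r1:4,r2:3,r3:Add1,r4:5
c15: stall | r0:Mul2,r1:4,r2:3,r3:Add1,r4:5
c16: CDB Mul2=12; issue MUL r4<-Mul2 | r0:12,r1:4,r2:3,r3:Add1,r4:Mul2
c17: issue SUB r0<-Add2 | r0:Add2,r1:4,r2:3,r3:Add1,r4:Mul2
c18: - | r0:Add2,r1:4,r2:3,r3:Add1,r4:Mul2
c19: - | r0:Add2,r1:4,r2:3,r3:Add1,r4:Mul2
c20: - | r0:Add2,r1:4,r2:3,r3:Add1,r4:Mul2
c21: CDB Mul1=12 | r0:Add2,r1:4,r2:3,r3:Add1,r4:Mul2
c22: - | r0:Add2,r1:4,r2:3,r3:Add1,r4:Mul2
c23: - | r0:Add2,r1:4,r2:3,r3:Add1,r4:Mul2
c24: CDB Add1=-7 | r0:Add2,r1:4,r2:3,r3:-7,r4:Mul2
c25: - | r0:Add2,r1:4,r2:3,r3:-7,r4:Mul2
c26: - | r0:Add2,r1:4,r2:3,r3:-7,r4:Mul2
c27: - | r0:Add2,r1:4,r2:3,r3:-7,r4:Mul2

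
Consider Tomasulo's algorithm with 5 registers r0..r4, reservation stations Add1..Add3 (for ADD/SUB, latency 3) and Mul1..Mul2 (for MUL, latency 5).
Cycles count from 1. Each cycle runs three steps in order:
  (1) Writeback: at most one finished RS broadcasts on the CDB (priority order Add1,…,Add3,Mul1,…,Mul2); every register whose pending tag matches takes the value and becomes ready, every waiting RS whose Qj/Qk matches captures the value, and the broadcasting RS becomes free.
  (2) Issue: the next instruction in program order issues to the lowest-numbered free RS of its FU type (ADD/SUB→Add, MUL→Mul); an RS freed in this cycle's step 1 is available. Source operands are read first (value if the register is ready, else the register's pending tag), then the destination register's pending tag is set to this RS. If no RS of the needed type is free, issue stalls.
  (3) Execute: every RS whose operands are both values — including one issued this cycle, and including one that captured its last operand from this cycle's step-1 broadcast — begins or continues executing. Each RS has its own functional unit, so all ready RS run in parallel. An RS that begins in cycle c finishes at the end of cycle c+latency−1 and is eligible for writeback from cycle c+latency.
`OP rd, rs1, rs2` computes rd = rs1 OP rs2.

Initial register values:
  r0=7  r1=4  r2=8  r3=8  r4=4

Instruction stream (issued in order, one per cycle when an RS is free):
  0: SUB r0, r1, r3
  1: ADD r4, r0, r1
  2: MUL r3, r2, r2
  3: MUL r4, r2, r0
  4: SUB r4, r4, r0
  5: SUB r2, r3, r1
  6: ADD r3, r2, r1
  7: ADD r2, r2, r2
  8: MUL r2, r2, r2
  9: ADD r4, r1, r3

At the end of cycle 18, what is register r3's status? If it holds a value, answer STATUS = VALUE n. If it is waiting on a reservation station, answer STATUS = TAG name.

cycle 1: issue SUB r0<-Add1 // r0:Add1,r1:4,r2:8,r3:8,r4:4
cycle 2: issue ADD r4<-Add2 // r0:Add1,r1:4,r2:8,r3:8,r4:Add2
cycle 3: issue MUL r3<-Mul1 // r0:Add1,r1:4,r2:8,r3:Mul1,r4:Add2
cycle 4: CDB Add1=-4; issue MUL r4<-Mul2 // r0:-4,r1:4,r2:8,r3:Mul1,r4:Mul2
cycle 5: issue SUB r4<-Add1 // r0:-4,r1:4,r2:8,r3:Mul1,r4:Add1
cycle 6: issue SUB r2<-Add3 // r0:-4,r1:4,r2:Add3,r3:Mul1,r4:Add1
cycle 7: CDB Add2=0; issue ADD r3<-Add2 // r0:-4,r1:4,r2:Add3,r3:Add2,r4:Add1
cycle 8: CDB Mul1=64; stall // r0:-4,r1:4,r2:Add3,r3:Add2,r4:Add1
cycle 9: CDB Mul2=-32; stall // r0:-4,r1:4,r2:Add3,r3:Add2,r4:Add1
cycle 10: stall // r0:-4,r1:4,r2:Add3,r3:Add2,r4:Add1
cycle 11: CDB Add3=60; issue ADD r2<-Add3 // r0:-4,r1:4,r2:Add3,r3:Add2,r4:Add1
cycle 12: CDB Add1=-28; issue MUL r2<-Mul1 // r0:-4,r1:4,r2:Mul1,r3:Add2,r4:-28
cycle 13: issue ADD r4<-Add1 // r0:-4,r1:4,r2:Mul1,r3:Add2,r4:Add1
cycle 14: CDB Add2=64 // r0:-4,r1:4,r2:Mul1,r3:64,r4:Add1
cycle 15: CDB Add3=120 // r0:-4,r1:4,r2:Mul1,r3:64,r4:Add1
cycle 16: - // r0:-4,r1:4,r2:Mul1,r3:64,r4:Add1
cycle 17: CDB Add1=68 // r0:-4,r1:4,r2:Mul1,r3:64,r4:68
cycle 18: - // r0:-4,r1:4,r2:Mul1,r3:64,r4:68

STATUS = VALUE 64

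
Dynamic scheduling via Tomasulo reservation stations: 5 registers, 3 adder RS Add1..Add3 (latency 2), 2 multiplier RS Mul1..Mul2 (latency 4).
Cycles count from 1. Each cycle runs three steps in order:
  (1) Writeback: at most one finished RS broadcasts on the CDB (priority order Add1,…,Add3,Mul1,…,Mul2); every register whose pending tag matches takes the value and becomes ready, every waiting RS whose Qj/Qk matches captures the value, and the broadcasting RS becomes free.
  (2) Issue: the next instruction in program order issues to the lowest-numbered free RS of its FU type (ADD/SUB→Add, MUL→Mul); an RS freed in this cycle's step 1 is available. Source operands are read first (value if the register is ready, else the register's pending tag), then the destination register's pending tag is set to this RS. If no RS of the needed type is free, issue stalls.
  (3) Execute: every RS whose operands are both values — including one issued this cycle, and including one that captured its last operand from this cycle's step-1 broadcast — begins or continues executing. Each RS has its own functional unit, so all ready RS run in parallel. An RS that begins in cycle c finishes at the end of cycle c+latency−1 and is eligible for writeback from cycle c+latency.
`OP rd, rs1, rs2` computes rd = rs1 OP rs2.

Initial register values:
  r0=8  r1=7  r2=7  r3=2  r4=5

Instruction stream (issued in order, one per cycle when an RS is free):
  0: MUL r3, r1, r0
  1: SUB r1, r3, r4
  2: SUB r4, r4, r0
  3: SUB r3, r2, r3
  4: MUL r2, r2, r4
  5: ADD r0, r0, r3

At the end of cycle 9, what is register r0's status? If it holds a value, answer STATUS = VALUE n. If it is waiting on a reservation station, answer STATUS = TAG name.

c1: issue MUL r3<-Mul1 | r0:8,r1:7,r2:7,r3:Mul1,r4:5
c2: issue SUB r1<-Add1 | r0:8,r1:Add1,r2:7,r3:Mul1,r4:5
c3: issue SUB r4<-Add2 | r0:8,r1:Add1,r2:7,r3:Mul1,r4:Add2
c4: issue SUB r3<-Add3 | r0:8,r1:Add1,r2:7,r3:Add3,r4:Add2
c5: CDB Add2=-3; issue MUL r2<-Mul2 | r0:8,r1:Add1,r2:Mul2,r3:Add3,r4:-3
c6: CDB Mul1=56; issue ADD r0<-Add2 | r0:Add2,r1:Add1,r2:Mul2,r3:Add3,r4:-3
c7: - | r0:Add2,r1:Add1,r2:Mul2,r3:Add3,r4:-3
c8: CDB Add1=51 | r0:Add2,r1:51,r2:Mul2,r3:Add3,r4:-3
c9: CDB Add3=-49 | r0:Add2,r1:51,r2:Mul2,r3:-49,r4:-3

STATUS = TAG Add2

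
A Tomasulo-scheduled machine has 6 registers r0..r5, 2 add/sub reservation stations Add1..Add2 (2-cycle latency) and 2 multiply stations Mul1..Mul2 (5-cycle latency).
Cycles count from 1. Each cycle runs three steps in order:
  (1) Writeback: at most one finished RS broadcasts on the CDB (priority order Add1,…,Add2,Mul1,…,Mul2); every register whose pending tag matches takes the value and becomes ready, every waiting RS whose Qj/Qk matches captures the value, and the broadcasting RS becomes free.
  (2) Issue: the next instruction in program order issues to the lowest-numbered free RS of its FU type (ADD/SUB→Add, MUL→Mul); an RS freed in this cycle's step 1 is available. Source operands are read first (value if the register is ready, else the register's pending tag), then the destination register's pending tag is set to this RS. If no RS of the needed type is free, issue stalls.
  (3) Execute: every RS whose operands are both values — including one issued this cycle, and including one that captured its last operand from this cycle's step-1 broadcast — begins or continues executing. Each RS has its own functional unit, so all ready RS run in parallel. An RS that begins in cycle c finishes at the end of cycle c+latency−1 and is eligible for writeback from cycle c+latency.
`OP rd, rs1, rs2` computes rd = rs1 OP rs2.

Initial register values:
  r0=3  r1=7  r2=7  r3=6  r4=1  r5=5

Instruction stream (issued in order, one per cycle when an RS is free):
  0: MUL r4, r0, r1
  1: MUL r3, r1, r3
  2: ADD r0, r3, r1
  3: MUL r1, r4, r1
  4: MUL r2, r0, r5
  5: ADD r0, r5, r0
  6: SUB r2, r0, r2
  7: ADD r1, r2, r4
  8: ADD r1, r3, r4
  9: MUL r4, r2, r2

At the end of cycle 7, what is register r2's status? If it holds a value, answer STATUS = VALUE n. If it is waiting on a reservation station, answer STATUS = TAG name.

STATUS = TAG Mul2

  c1: issue MUL r4<-Mul1  regs: r0:3,r1:7,r2:7,r3:6,r4:Mul1,r5:5
  c2: issue MUL r3<-Mul2  regs: r0:3,r1:7,r2:7,r3:Mul2,r4:Mul1,r5:5
  c3: issue ADD r0<-Add1  regs: r0:Add1,r1:7,r2:7,r3:Mul2,r4:Mul1,r5:5
  c4: stall  regs: r0:Add1,r1:7,r2:7,r3:Mul2,r4:Mul1,r5:5
  c5: stall  regs: r0:Add1,r1:7,r2:7,r3:Mul2,r4:Mul1,r5:5
  c6: CDB Mul1=21; issue MUL r1<-Mul1  regs: r0:Add1,r1:Mul1,r2:7,r3:Mul2,r4:21,r5:5
  c7: CDB Mul2=42; issue MUL r2<-Mul2  regs: r0:Add1,r1:Mul1,r2:Mul2,r3:42,r4:21,r5:5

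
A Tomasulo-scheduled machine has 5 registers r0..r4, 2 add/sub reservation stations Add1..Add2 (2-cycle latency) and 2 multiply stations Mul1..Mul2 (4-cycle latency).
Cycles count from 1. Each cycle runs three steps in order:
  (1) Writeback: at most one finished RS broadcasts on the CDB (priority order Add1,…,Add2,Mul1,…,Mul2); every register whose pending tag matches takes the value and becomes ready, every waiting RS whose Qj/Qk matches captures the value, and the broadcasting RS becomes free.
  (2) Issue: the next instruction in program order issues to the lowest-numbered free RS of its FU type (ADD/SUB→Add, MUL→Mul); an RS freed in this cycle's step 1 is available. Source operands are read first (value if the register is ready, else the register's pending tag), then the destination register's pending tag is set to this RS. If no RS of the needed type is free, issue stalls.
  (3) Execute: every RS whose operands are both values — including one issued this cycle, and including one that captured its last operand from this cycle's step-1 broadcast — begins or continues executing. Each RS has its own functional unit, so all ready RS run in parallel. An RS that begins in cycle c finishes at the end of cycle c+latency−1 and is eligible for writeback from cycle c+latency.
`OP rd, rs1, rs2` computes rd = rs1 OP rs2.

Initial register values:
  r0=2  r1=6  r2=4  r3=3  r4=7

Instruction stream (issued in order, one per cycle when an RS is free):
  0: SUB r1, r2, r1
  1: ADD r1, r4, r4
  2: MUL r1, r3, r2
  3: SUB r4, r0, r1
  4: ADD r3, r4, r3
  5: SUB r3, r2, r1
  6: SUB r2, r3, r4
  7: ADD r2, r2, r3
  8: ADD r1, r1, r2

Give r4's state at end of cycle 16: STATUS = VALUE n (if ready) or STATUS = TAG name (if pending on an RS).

STATUS = VALUE -10

  c1: issue SUB r1<-Add1  regs: r0:2,r1:Add1,r2:4,r3:3,r4:7
  c2: issue ADD r1<-Add2  regs: r0:2,r1:Add2,r2:4,r3:3,r4:7
  c3: CDB Add1=-2; issue MUL r1<-Mul1  regs: r0:2,r1:Mul1,r2:4,r3:3,r4:7
  c4: CDB Add2=14; issue SUB r4<-Add1  regs: r0:2,r1:Mul1,r2:4,r3:3,r4:Add1
  c5: issue ADD r3<-Add2  regs: r0:2,r1:Mul1,r2:4,r3:Add2,r4:Add1
  c6: stall  regs: r0:2,r1:Mul1,r2:4,r3:Add2,r4:Add1
  c7: CDB Mul1=12; stall  regs: r0:2,r1:12,r2:4,r3:Add2,r4:Add1
  c8: stall  regs: r0:2,r1:12,r2:4,r3:Add2,r4:Add1
  c9: CDB Add1=-10; issue SUB r3<-Add1  regs: r0:2,r1:12,r2:4,r3:Add1,r4:-10
  c10: stall  regs: r0:2,r1:12,r2:4,r3:Add1,r4:-10
  c11: CDB Add1=-8; issue SUB r2<-Add1  regs: r0:2,r1:12,r2:Add1,r3:-8,r4:-10
  c12: CDB Add2=-7; issue ADD r2<-Add2  regs: r0:2,r1:12,r2:Add2,r3:-8,r4:-10
  c13: CDB Add1=2; issue ADD r1<-Add1  regs: r0:2,r1:Add1,r2:Add2,r3:-8,r4:-10
  c14: -  regs: r0:2,r1:Add1,r2:Add2,r3:-8,r4:-10
  c15: CDB Add2=-6  regs: r0:2,r1:Add1,r2:-6,r3:-8,r4:-10
  c16: -  regs: r0:2,r1:Add1,r2:-6,r3:-8,r4:-10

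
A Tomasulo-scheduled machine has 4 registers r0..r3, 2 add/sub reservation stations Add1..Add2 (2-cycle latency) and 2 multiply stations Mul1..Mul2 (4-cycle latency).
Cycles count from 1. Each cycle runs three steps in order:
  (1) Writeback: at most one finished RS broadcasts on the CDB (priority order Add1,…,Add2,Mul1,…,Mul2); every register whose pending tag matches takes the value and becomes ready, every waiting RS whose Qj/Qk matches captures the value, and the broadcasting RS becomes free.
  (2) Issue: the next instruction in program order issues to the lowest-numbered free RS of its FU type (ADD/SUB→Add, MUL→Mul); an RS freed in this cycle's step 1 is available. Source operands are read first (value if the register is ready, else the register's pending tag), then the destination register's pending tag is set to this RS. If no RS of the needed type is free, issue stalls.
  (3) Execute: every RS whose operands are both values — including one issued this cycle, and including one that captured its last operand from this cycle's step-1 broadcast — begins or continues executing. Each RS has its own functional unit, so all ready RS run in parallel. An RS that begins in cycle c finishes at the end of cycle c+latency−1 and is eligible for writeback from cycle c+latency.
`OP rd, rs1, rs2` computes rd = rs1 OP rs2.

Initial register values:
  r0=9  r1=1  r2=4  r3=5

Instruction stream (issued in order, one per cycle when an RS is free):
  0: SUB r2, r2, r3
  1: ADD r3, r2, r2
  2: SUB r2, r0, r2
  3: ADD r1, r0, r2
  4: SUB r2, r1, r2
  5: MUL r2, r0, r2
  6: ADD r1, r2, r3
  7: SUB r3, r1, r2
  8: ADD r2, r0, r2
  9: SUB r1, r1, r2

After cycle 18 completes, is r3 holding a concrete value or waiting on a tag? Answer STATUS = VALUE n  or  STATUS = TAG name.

STATUS = VALUE -2

c1: issue SUB r2<-Add1 | r0:9,r1:1,r2:Add1,r3:5
c2: issue ADD r3<-Add2 | r0:9,r1:1,r2:Add1,r3:Add2
c3: CDB Add1=-1; issue SUB r2<-Add1 | r0:9,r1:1,r2:Add1,r3:Add2
c4: stall | r0:9,r1:1,r2:Add1,r3:Add2
c5: CDB Add1=10; issue ADD r1<-Add1 | r0:9,r1:Add1,r2:10,r3:Add2
c6: CDB Add2=-2; issue SUB r2<-Add2 | r0:9,r1:Add1,r2:Add2,r3:-2
c7: CDB Add1=19; issue MUL r2<-Mul1 | r0:9,r1:19,r2:Mul1,r3:-2
c8: issue ADD r1<-Add1 | r0:9,r1:Add1,r2:Mul1,r3:-2
c9: CDB Add2=9; issue SUB r3<-Add2 | r0:9,r1:Add1,r2:Mul1,r3:Add2
c10: stall | r0:9,r1:Add1,r2:Mul1,r3:Add2
c11: stall | r0:9,r1:Add1,r2:Mul1,r3:Add2
c12: stall | r0:9,r1:Add1,r2:Mul1,r3:Add2
c13: CDB Mul1=81; stall | r0:9,r1:Add1,r2:81,r3:Add2
c14: stall | r0:9,r1:Add1,r2:81,r3:Add2
c15: CDB Add1=79; issue ADD r2<-Add1 | r0:9,r1:79,r2:Add1,r3:Add2
c16: stall | r0:9,r1:79,r2:Add1,r3:Add2
c17: CDB Add1=90; issue SUB r1<-Add1 | r0:9,r1:Add1,r2:90,r3:Add2
c18: CDB Add2=-2 | r0:9,r1:Add1,r2:90,r3:-2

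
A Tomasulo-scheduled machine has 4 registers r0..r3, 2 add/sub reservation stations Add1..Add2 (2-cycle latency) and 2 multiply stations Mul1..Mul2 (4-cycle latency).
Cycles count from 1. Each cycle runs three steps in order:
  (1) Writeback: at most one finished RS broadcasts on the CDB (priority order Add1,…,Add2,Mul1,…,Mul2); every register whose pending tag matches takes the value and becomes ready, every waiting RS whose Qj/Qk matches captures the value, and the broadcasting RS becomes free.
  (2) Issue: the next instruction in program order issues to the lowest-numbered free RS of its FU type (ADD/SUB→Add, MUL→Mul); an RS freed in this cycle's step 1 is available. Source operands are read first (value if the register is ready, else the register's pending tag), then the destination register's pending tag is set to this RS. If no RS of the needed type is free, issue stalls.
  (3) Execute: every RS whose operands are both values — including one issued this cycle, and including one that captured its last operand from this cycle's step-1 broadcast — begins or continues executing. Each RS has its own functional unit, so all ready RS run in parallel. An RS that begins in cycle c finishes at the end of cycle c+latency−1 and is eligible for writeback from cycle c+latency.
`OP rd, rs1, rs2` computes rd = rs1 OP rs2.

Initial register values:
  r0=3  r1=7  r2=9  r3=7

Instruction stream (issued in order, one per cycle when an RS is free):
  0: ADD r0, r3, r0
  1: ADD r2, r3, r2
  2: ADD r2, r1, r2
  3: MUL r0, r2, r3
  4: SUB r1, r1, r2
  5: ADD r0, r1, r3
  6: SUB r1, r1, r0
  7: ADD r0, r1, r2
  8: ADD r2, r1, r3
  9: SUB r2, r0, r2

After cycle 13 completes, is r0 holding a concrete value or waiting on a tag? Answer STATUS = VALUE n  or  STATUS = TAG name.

c1: issue ADD r0<-Add1 | r0:Add1,r1:7,r2:9,r3:7
c2: issue ADD r2<-Add2 | r0:Add1,r1:7,r2:Add2,r3:7
c3: CDB Add1=10; issue ADD r2<-Add1 | r0:10,r1:7,r2:Add1,r3:7
c4: CDB Add2=16; issue MUL r0<-Mul1 | r0:Mul1,r1:7,r2:Add1,r3:7
c5: issue SUB r1<-Add2 | r0:Mul1,r1:Add2,r2:Add1,r3:7
c6: CDB Add1=23; issue ADD r0<-Add1 | r0:Add1,r1:Add2,r2:23,r3:7
c7: stall | r0:Add1,r1:Add2,r2:23,r3:7
c8: CDB Add2=-16; issue SUB r1<-Add2 | r0:Add1,r1:Add2,r2:23,r3:7
c9: stall | r0:Add1,r1:Add2,r2:23,r3:7
c10: CDB Add1=-9; issue ADD r0<-Add1 | r0:Add1,r1:Add2,r2:23,r3:7
c11: CDB Mul1=161; stall | r0:Add1,r1:Add2,r2:23,r3:7
c12: CDB Add2=-7; issue ADD r2<-Add2 | r0:Add1,r1:-7,r2:Add2,r3:7
c13: stall | r0:Add1,r1:-7,r2:Add2,r3:7

STATUS = TAG Add1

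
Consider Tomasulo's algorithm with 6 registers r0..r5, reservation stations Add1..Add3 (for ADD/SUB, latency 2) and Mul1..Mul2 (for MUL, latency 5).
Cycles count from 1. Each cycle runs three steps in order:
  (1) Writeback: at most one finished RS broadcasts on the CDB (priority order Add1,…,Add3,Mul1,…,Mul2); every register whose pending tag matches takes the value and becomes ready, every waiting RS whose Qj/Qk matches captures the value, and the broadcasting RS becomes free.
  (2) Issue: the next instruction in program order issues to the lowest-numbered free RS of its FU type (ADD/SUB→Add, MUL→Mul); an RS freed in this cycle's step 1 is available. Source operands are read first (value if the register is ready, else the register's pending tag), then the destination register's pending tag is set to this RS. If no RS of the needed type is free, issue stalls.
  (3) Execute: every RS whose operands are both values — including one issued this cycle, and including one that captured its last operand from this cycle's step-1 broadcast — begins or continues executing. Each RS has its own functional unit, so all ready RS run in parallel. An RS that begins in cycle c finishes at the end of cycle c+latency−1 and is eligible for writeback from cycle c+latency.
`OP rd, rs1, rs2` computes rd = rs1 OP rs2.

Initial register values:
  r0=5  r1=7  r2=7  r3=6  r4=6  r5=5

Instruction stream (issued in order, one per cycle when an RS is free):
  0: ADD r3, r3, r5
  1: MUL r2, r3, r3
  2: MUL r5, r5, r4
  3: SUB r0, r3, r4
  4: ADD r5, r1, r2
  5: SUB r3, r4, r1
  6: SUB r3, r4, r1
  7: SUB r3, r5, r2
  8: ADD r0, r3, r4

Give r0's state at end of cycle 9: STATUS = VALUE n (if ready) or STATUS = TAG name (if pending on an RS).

STATUS = TAG Add3

  c1: issue ADD r3<-Add1  regs: r0:5,r1:7,r2:7,r3:Add1,r4:6,r5:5
  c2: issue MUL r2<-Mul1  regs: r0:5,r1:7,r2:Mul1,r3:Add1,r4:6,r5:5
  c3: CDB Add1=11; issue MUL r5<-Mul2  regs: r0:5,r1:7,r2:Mul1,r3:11,r4:6,r5:Mul2
  c4: issue SUB r0<-Add1  regs: r0:Add1,r1:7,r2:Mul1,r3:11,r4:6,r5:Mul2
  c5: issue ADD r5<-Add2  regs: r0:Add1,r1:7,r2:Mul1,r3:11,r4:6,r5:Add2
  c6: CDB Add1=5; issue SUB r3<-Add1  regs: r0:5,r1:7,r2:Mul1,r3:Add1,r4:6,r5:Add2
  c7: issue SUB r3<-Add3  regs: r0:5,r1:7,r2:Mul1,r3:Add3,r4:6,r5:Add2
  c8: CDB Add1=-1; issue SUB r3<-Add1  regs: r0:5,r1:7,r2:Mul1,r3:Add1,r4:6,r5:Add2
  c9: CDB Add3=-1; issue ADD r0<-Add3  regs: r0:Add3,r1:7,r2:Mul1,r3:Add1,r4:6,r5:Add2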